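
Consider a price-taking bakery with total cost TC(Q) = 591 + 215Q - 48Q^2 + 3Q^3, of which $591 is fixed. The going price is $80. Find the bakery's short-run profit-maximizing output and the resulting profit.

Profit = -$105 at Q = 9

AVC = 215 - 48Q + 3Q^2 has its minimum $23 at Q = 8; price $80 clears that bar, so the firm operates.
MC = 215 - 96Q + 9Q^2. Setting P = MC and taking the root on the rising branch gives Q* = 9.
TR = 80·9 = 720. TC = 591 + 234 = 825. Profit = 720 − 825 = -$105.
Shutting down would mean losing the fixed cost of $591, so operating at a loss of $105 is better by $486.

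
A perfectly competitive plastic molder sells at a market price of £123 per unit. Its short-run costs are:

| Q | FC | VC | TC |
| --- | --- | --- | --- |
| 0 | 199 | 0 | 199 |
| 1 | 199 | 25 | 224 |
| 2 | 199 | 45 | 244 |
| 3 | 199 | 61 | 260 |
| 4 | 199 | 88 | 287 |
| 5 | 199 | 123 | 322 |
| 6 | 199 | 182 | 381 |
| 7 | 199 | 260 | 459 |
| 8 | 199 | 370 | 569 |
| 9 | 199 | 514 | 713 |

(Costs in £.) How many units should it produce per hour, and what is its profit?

Compute π = P·Q − TC at each output: Q=0: -199; Q=1: -101; Q=2: 2; Q=3: 109; Q=4: 205; Q=5: 293; Q=6: 357; Q=7: 402; Q=8: 415; Q=9: 394.
Profit is maximized at Q = 8. AVC there is 370/8 = £46.25 ≤ P, so producing beats shutting down (which would give -£199).

Q = 8; profit = £415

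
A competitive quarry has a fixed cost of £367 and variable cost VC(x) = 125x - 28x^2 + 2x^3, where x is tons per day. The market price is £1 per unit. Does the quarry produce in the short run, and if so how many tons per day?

Shut down

From TC, MC = TC'(x) = 125 - 56x + 6x^2 and AVC = VC/x = 125 - 28x + 2x^2.
AVC is minimized where dAVC/dx = -28 + 4x = 0, at x = 7; min AVC = 125 - 28·7 + 2·7^2 = £27.
P = £1 lies below min AVC = £27; no output level covers variable cost.
The firm minimizes its loss by shutting down and losing only its fixed cost of £367.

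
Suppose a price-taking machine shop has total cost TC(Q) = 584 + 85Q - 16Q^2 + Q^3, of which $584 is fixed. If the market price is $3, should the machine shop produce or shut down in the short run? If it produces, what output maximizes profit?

Shut down

Strip out fixed cost: VC = 85Q - 16Q^2 + Q^3. Then AVC = 85 - 16Q + Q^2 and MC = 85 - 32Q + 3Q^2.
AVC is minimized where dAVC/dQ = -16 + 2Q = 0, at Q = 8; min AVC = 85 - 16·8 + 8^2 = $21.
P = $3 lies below min AVC = $21; no output level covers variable cost.
Shutting down limits the loss to fixed cost, $584.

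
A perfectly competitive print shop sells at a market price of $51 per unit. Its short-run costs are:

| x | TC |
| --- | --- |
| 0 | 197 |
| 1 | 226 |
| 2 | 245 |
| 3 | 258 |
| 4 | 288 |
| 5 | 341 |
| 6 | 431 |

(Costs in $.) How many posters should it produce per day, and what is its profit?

Compute π = P·x − TC at each output: x=0: -197; x=1: -175; x=2: -143; x=3: -105; x=4: -84; x=5: -86; x=6: -125.
Profit is maximized at x = 4. AVC there is 91/4 = $22.75 ≤ P, so producing beats shutting down (which would give -$197).

x = 4; profit = -$84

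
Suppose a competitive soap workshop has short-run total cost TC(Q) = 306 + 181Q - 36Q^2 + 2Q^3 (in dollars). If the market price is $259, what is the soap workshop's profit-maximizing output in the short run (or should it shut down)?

Produce at Q = 13

From TC, MC = TC'(Q) = 181 - 72Q + 6Q^2 and AVC = VC/Q = 181 - 36Q + 2Q^2.
The AVC parabola has its vertex at Q = 36/4 = 9, where AVC = 181 - 36·9 + 2·9^2 = $19.
Since P = $259 ≥ min AVC = $19, price covers variable cost and the firm should produce.
Solving P = MC: -78 - 72Q + 6Q^2 = 0 ⇒ Q = -1 or 13. On the upward-sloping branch, Q* = 13.
Check: AVC at Q = 13 is $51 ≤ P, so revenue covers variable cost.
Profit = P·Q − TC = 259·13 − 969 = $2398.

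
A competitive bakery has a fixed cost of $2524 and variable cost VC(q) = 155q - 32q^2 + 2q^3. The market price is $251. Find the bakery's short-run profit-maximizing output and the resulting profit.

AVC = 155 - 32q + 2q^2 has its minimum $27 at q = 8; price $251 clears that bar, so the firm operates.
MC = 155 - 64q + 6q^2. Setting P = MC and taking the root on the rising branch gives q* = 12.
TR = 251·12 = 3012. TC = 2524 + 708 = 3232. Profit = 3012 − 3232 = -$220.
By producing, the firm covers all variable cost plus $2304 of fixed cost; shutting down would lose the full $2524.

Profit = -$220 at q = 12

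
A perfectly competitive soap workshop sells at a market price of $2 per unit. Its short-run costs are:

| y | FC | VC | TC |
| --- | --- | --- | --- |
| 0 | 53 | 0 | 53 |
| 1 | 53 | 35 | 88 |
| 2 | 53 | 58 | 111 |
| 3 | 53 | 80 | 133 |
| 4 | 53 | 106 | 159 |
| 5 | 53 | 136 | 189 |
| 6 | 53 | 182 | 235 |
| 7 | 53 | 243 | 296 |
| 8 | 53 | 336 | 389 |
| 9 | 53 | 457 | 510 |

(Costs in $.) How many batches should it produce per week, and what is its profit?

Tabulate TR − TC: y=0: -53; y=1: -86; y=2: -107; y=3: -127; y=4: -151; y=5: -179; y=6: -223; y=7: -282; y=8: -373; y=9: -492.
Profit is highest at y = 0. Equivalently, the lowest AVC in the table is 106/4 ≈ $26.50 at y = 4, and P = $2 falls below it — price never covers variable cost, so the firm shuts down and loses only its fixed cost.

y = 0 (shut down); profit = -$53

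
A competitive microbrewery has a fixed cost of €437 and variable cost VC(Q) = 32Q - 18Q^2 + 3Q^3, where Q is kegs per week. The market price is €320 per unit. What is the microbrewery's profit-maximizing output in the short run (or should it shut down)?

Produce at Q = 8

From TC, MC = TC'(Q) = 32 - 36Q + 9Q^2 and AVC = VC/Q = 32 - 18Q + 3Q^2.
AVC hits its minimum where MC = AVC, at Q = 3, giving min AVC = 32 - 18·3 + 3·3^2 = €5.
Since P = €320 ≥ min AVC = €5, price covers variable cost and the firm should produce.
P = MC gives -288 - 36Q + 9Q^2 = 0, with roots -4 and 8. Take the larger (rising MC): Q* = 8.
Check: AVC at Q = 8 is €80 ≤ P, so revenue covers variable cost.
Profit = P·Q − TC = 320·8 − 1077 = €1483.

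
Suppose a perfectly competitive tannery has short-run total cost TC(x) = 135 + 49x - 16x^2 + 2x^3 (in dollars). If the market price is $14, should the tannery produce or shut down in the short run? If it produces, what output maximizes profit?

Shut down

From TC, MC = TC'(x) = 49 - 32x + 6x^2 and AVC = VC/x = 49 - 16x + 2x^2.
The AVC parabola has its vertex at x = 16/4 = 4, where AVC = 49 - 16·4 + 2·4^2 = $17.
P = $14 lies below min AVC = $17; no output level covers variable cost.
The firm minimizes its loss by shutting down and losing only its fixed cost of $135.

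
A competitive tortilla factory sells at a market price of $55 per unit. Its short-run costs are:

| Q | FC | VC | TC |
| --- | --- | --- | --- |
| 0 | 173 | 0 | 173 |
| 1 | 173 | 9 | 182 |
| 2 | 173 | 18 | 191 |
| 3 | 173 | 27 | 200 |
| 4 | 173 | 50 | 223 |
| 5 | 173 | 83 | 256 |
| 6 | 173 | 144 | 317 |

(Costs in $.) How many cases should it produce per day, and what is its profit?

Compute π = P·Q − TC at each output: Q=0: -173; Q=1: -127; Q=2: -81; Q=3: -35; Q=4: -3; Q=5: 19; Q=6: 13.
Profit is maximized at Q = 5. AVC there is 83/5 = $16.60 ≤ P, so producing beats shutting down (which would give -$173).

Q = 5; profit = $19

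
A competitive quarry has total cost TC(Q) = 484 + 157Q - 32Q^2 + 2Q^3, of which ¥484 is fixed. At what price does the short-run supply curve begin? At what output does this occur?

¥29 per unit, at Q = 8

Short-run supply begins at min AVC. From VC = 157Q - 32Q^2 + 2Q^3, AVC = 157 - 32Q + 2Q^2.
At the minimum of AVC, MC = AVC. MC = 157 - 64Q + 6Q^2; setting MC = AVC gives 4Q^2 - 32Q = 0, so Q = 8. min AVC = 29.
The firm shuts down for any P below ¥29.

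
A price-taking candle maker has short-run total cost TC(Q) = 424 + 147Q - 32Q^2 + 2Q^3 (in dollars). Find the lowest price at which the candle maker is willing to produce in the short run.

Short-run supply begins at min AVC. From VC = 147Q - 32Q^2 + 2Q^3, AVC = 147 - 32Q + 2Q^2.
At the minimum of AVC, MC = AVC. MC = 147 - 64Q + 6Q^2; setting MC = AVC gives 4Q^2 - 32Q = 0, so Q = 8. min AVC = 19.
So the shutdown price is $19.

$19 per unit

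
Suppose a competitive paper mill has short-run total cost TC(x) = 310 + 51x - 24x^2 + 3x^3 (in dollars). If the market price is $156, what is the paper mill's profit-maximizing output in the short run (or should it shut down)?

Produce at x = 7

Variable cost is VC = 51x - 24x^2 + 3x^3, so AVC = VC/x = 51 - 24x + 3x^2 and MC = dTC/dx = 51 - 48x + 9x^2.
AVC is minimized where dAVC/dx = -24 + 6x = 0, at x = 4; min AVC = 51 - 24·4 + 3·4^2 = $3.
P = $156 exceeds min AVC = $3, so the firm stays open.
P = MC gives -105 - 48x + 9x^2 = 0, with roots -5/3 and 7. Take the larger (rising MC): x* = 7.
Check: AVC at x = 7 is $30 ≤ P, so revenue covers variable cost.
Profit = P·x − TC = 156·7 − 520 = $572.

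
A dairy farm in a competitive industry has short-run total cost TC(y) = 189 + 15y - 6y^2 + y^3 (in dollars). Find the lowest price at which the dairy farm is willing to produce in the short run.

$6 per unit

The shutdown price is the minimum of AVC. VC = 15y - 6y^2 + y^3, so AVC = 15 - 6y + y^2.
dAVC/dy = -6 + 2y = 0 gives y = 3. min AVC = 15 - 6·3 + 3^2 = 6.
So the shutdown price is $6.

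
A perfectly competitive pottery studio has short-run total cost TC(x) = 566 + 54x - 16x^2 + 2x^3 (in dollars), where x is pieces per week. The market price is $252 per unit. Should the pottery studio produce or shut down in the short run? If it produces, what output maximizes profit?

From TC, MC = TC'(x) = 54 - 32x + 6x^2 and AVC = VC/x = 54 - 16x + 2x^2.
The AVC parabola has its vertex at x = 16/4 = 4, where AVC = 54 - 16·4 + 2·4^2 = $22.
P = $252 exceeds min AVC = $22, so the firm stays open.
P = MC gives -198 - 32x + 6x^2 = 0, with roots -11/3 and 9. Take the larger (rising MC): x* = 9.
Check: AVC at x = 9 is $72 ≤ P, so revenue covers variable cost.
Profit = P·x − TC = 252·9 − 1214 = $1054.

Produce at x = 9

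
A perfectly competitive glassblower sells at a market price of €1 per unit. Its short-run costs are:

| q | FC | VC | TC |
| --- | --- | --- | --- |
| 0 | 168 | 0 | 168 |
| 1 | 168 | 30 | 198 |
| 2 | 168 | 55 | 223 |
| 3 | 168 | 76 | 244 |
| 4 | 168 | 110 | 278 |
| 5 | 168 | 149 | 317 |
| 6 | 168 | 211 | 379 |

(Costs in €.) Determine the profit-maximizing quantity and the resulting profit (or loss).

q = 0 (shut down); profit = -€168

Compute π = P·q − TC at each output: q=0: -168; q=1: -197; q=2: -221; q=3: -241; q=4: -274; q=5: -312; q=6: -373.
Profit is highest at q = 0. Equivalently, the lowest AVC in the table is 76/3 ≈ €25.33 at q = 3, and P = €1 falls below it — price never covers variable cost, so the firm shuts down and loses only its fixed cost.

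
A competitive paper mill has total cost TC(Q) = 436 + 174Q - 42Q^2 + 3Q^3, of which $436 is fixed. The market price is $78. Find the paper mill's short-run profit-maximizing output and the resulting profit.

AVC = 174 - 42Q + 3Q^2 has its minimum $27 at Q = 7; price $78 clears that bar, so the firm operates.
With MC = 174 - 84Q + 9Q^2, P = MC on the upward-sloping part at Q* = 8.
TR = 78·8 = 624. TC = 436 + 240 = 676. Profit = 624 − 676 = -$52.
Shutting down would mean losing the fixed cost of $436, so operating at a loss of $52 is better by $384.

Profit = -$52 at Q = 8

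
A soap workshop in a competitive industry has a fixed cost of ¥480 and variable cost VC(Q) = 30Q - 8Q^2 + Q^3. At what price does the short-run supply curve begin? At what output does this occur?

¥14 per unit, at Q = 4

Short-run supply begins at min AVC. From VC = 30Q - 8Q^2 + Q^3, AVC = 30 - 8Q + Q^2.
dAVC/dQ = -8 + 2Q = 0 gives Q = 4. min AVC = 30 - 8·4 + 4^2 = 14.
The firm shuts down for any P below ¥14.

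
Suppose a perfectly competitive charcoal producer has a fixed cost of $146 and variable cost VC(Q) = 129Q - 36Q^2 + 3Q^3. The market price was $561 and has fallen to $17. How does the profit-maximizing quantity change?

Output falls from 12 to 0 (the firm shuts down)

AVC = 129 - 36Q + 3Q^2, minimized at Q = 6 where min AVC = $21. MC = 129 - 72Q + 9Q^2.
At P = $561 ≥ min AVC, set P = MC on the rising branch: Q = 12.
At P = $17 < min AVC = $21, price no longer covers variable cost at any output, so the firm shuts down: Q = 0.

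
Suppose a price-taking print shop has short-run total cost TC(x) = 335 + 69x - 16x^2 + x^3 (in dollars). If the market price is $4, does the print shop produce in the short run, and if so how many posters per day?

From TC, MC = TC'(x) = 69 - 32x + 3x^2 and AVC = VC/x = 69 - 16x + x^2.
AVC is minimized where dAVC/dx = -16 + 2x = 0, at x = 8; min AVC = 69 - 16·8 + 8^2 = $5.
P = $4 lies below min AVC = $5; no output level covers variable cost.
Best response: produce nothing and absorb the $335 fixed cost.

Shut down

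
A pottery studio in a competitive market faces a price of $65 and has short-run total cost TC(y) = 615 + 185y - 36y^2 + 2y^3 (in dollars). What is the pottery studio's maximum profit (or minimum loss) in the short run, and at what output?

AVC = 185 - 36y + 2y^2; min AVC = $23 at y = 9. Since P = $65 ≥ min AVC, the firm produces.
With MC = 185 - 72y + 6y^2, P = MC on the upward-sloping part at y* = 10.
TR = 65·10 = 650. TC = 615 + 250 = 865. Profit = 650 − 865 = -$215.
That loss of $215 beats the $615 the firm would lose by shutting down; producing recovers $400 of fixed cost.

Profit = -$215 at y = 10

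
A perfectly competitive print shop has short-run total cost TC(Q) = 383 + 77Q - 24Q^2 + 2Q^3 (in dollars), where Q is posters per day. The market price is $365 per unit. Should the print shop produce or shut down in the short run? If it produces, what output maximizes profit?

From TC, MC = TC'(Q) = 77 - 48Q + 6Q^2 and AVC = VC/Q = 77 - 24Q + 2Q^2.
AVC hits its minimum where MC = AVC, at Q = 6, giving min AVC = 77 - 24·6 + 2·6^2 = $5.
Because $365 ≥ $5, revenue can cover variable cost; the firm operates.
Solving P = MC: -288 - 48Q + 6Q^2 = 0 ⇒ Q = -4 or 12. On the upward-sloping branch, Q* = 12.
Check: AVC at Q = 12 is $77 ≤ P, so revenue covers variable cost.
Profit = P·Q − TC = 365·12 − 1307 = $3073.

Produce at Q = 12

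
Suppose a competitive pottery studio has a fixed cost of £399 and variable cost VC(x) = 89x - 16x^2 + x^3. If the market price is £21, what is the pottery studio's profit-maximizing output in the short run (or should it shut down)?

Variable cost is VC = 89x - 16x^2 + x^3, so AVC = VC/x = 89 - 16x + x^2 and MC = dTC/dx = 89 - 32x + 3x^2.
The AVC parabola has its vertex at x = 16/2 = 8, where AVC = 89 - 16·8 + 8^2 = £25.
Since P = £21 < min AVC = £25, price fails to cover variable cost at any output.
Shutting down limits the loss to fixed cost, £399.

Shut down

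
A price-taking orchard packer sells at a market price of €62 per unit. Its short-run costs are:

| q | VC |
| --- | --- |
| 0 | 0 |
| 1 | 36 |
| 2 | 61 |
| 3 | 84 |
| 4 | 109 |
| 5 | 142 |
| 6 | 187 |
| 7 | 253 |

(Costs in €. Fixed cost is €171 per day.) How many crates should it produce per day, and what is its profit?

Compute π = P·q − TC at each output: q=0: -171; q=1: -145; q=2: -108; q=3: -69; q=4: -32; q=5: -3; q=6: 14; q=7: 10.
Profit is maximized at q = 6. AVC there is 187/6 = €31.17 ≤ P, so producing beats shutting down (which would give -€171).

q = 6; profit = €14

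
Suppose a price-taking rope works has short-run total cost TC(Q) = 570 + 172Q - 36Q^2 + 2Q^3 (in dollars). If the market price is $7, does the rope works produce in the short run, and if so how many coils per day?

Variable cost is VC = 172Q - 36Q^2 + 2Q^3, so AVC = VC/Q = 172 - 36Q + 2Q^2 and MC = dTC/dQ = 172 - 72Q + 6Q^2.
AVC is minimized where dAVC/dQ = -36 + 4Q = 0, at Q = 9; min AVC = 172 - 36·9 + 2·9^2 = $10.
Since P = $7 < min AVC = $10, price fails to cover variable cost at any output.
Shutting down limits the loss to fixed cost, $570.

Shut down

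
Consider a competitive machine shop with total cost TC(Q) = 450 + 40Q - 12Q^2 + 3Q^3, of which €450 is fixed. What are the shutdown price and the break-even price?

Shutdown price = €28; break-even price = €145

AVC = 40 - 12Q + 3Q^2; minimized at Q = 2, giving min AVC = €28. That is the shutdown price.
ATC = 450/Q + 40 - 12Q + 3Q^2. Setting dATC/dQ = −450/Q^2 − 12 + 6Q = 0 gives Q = 5 (since 6·5^3 − 12·5^2 = 450).
min ATC = 450/5 + 40 − 12·5 + 3·5^2 = €145. That is the break-even price.
For €28 ≤ P < €145 the firm produces at a loss; below €28 it shuts down.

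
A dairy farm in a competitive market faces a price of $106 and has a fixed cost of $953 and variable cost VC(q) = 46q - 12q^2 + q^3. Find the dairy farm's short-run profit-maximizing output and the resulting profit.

Profit = -$153 at q = 10

AVC = 46 - 12q + q^2; min AVC = $10 at q = 6. Since P = $106 ≥ min AVC, the firm produces.
With MC = 46 - 24q + 3q^2, P = MC on the upward-sloping part at q* = 10.
TR = 106·10 = 1060. TC = 953 + 260 = 1213. Profit = 1060 − 1213 = -$153.
Shutting down would mean losing the fixed cost of $953, so operating at a loss of $153 is better by $800.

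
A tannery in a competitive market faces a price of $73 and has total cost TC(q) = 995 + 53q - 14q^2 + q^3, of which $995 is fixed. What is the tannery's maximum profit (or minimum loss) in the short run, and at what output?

Profit = -$395 at q = 10

AVC = 53 - 14q + q^2 has its minimum $4 at q = 7; price $73 clears that bar, so the firm operates.
With MC = 53 - 28q + 3q^2, P = MC on the upward-sloping part at q* = 10.
TR = 73·10 = 730. TC = 995 + 130 = 1125. Profit = 730 − 1125 = -$395.
That loss of $395 beats the $995 the firm would lose by shutting down; producing recovers $600 of fixed cost.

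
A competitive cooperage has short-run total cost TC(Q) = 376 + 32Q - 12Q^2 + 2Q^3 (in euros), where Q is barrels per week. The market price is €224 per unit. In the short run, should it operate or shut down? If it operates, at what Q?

Produce at Q = 8

Strip out fixed cost: VC = 32Q - 12Q^2 + 2Q^3. Then AVC = 32 - 12Q + 2Q^2 and MC = 32 - 24Q + 6Q^2.
AVC hits its minimum where MC = AVC, at Q = 3, giving min AVC = 32 - 12·3 + 2·3^2 = €14.
Because €224 ≥ €14, revenue can cover variable cost; the firm operates.
Set P = MC: 224 = 32 - 24Q + 6Q^2 → -192 - 24Q + 6Q^2 = 0. The roots are Q = -4 and Q = 8; the profit-maximizing output is on the rising part of MC, so Q* = 8.
Check: AVC at Q = 8 is €64 ≤ P, so revenue covers variable cost.
Profit = P·Q − TC = 224·8 − 888 = €904.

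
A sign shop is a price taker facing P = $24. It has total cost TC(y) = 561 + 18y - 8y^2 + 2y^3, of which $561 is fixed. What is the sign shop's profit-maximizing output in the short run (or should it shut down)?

Produce at y = 3

Strip out fixed cost: VC = 18y - 8y^2 + 2y^3. Then AVC = 18 - 8y + 2y^2 and MC = 18 - 16y + 6y^2.
AVC is minimized where dAVC/dy = -8 + 4y = 0, at y = 2; min AVC = 18 - 8·2 + 2·2^2 = $10.
P = $24 exceeds min AVC = $10, so the firm stays open.
P = MC gives -6 - 16y + 6y^2 = 0, with roots -1/3 and 3. Take the larger (rising MC): y* = 3.
Check: AVC at y = 3 is $12 ≤ P, so revenue covers variable cost.
Profit = P·y − TC = 24·3 − 597 = -$525, a loss, but smaller than the $561 fixed cost the firm would lose by shutting down.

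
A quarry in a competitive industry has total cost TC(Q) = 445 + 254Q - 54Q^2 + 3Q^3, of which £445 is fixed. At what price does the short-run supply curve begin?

Short-run supply begins at min AVC. From VC = 254Q - 54Q^2 + 3Q^3, AVC = 254 - 54Q + 3Q^2.
At the minimum of AVC, MC = AVC. MC = 254 - 108Q + 9Q^2; setting MC = AVC gives 6Q^2 - 54Q = 0, so Q = 9. min AVC = 11.
The firm shuts down for any P below £11.

£11 per unit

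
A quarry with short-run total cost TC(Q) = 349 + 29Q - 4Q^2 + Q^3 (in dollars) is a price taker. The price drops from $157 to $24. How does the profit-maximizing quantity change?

Output falls from 8 to 0 (the firm shuts down)

MC = 29 - 8Q + 3Q^2; the shutdown threshold is min AVC = $25 (at Q = 2).
With P = $157 above the shutdown price, P = MC gives Q = 8.
At P = $24 < min AVC = $25, price no longer covers variable cost at any output, so the firm shuts down: Q = 0.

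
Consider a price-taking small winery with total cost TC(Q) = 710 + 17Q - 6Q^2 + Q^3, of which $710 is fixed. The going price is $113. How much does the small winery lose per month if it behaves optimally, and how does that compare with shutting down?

Profit = -$70 at Q = 8

AVC = 17 - 6Q + Q^2; min AVC = $8 at Q = 3. Since P = $113 ≥ min AVC, the firm produces.
MC = 17 - 12Q + 3Q^2. Setting P = MC and taking the root on the rising branch gives Q* = 8.
TR = 113·8 = 904. TC = 710 + 264 = 974. Profit = 904 − 974 = -$70.
By producing, the firm covers all variable cost plus $640 of fixed cost; shutting down would lose the full $710.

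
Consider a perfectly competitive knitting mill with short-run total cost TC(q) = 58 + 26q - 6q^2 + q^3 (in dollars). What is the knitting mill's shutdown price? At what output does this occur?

The firm shuts down when price falls below the minimum of average variable cost. AVC = VC/q = 26 - 6q + q^2.
At the minimum of AVC, MC = AVC. MC = 26 - 12q + 3q^2; setting MC = AVC gives 2q^2 - 6q = 0, so q = 3. min AVC = 17.
For P < $17 the firm produces nothing.

$17 per unit, at q = 3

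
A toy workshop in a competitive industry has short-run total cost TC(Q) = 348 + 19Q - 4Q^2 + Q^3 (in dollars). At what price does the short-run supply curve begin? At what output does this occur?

$15 per unit, at Q = 2

Short-run supply begins at min AVC. From VC = 19Q - 4Q^2 + Q^3, AVC = 19 - 4Q + Q^2.
At the minimum of AVC, MC = AVC. MC = 19 - 8Q + 3Q^2; setting MC = AVC gives 2Q^2 - 4Q = 0, so Q = 2. min AVC = 15.
So the shutdown price is $15.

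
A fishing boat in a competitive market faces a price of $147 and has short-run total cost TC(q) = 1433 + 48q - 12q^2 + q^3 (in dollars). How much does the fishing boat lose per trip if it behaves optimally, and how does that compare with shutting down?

Profit = -$223 at q = 11

AVC = 48 - 12q + q^2; min AVC = $12 at q = 6. Since P = $147 ≥ min AVC, the firm produces.
MC = 48 - 24q + 3q^2. Setting P = MC and taking the root on the rising branch gives q* = 11.
TR = 147·11 = 1617. TC = 1433 + 407 = 1840. Profit = 1617 − 1840 = -$223.
That loss of $223 beats the $1433 the firm would lose by shutting down; producing recovers $1210 of fixed cost.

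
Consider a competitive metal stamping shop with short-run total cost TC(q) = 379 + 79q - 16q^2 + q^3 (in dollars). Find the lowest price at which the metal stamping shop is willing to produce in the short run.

Short-run supply begins at min AVC. From VC = 79q - 16q^2 + q^3, AVC = 79 - 16q + q^2.
At the minimum of AVC, MC = AVC. MC = 79 - 32q + 3q^2; setting MC = AVC gives 2q^2 - 16q = 0, so q = 8. min AVC = 15.
For P < $15 the firm produces nothing.

$15 per unit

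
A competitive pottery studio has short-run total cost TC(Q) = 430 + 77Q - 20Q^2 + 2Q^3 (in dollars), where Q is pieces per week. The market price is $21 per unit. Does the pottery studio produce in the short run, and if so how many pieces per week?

Variable cost is VC = 77Q - 20Q^2 + 2Q^3, so AVC = VC/Q = 77 - 20Q + 2Q^2 and MC = dTC/dQ = 77 - 40Q + 6Q^2.
AVC is minimized where dAVC/dQ = -20 + 4Q = 0, at Q = 5; min AVC = 77 - 20·5 + 2·5^2 = $27.
P = $21 lies below min AVC = $27; no output level covers variable cost.
Best response: produce nothing and absorb the $430 fixed cost.

Shut down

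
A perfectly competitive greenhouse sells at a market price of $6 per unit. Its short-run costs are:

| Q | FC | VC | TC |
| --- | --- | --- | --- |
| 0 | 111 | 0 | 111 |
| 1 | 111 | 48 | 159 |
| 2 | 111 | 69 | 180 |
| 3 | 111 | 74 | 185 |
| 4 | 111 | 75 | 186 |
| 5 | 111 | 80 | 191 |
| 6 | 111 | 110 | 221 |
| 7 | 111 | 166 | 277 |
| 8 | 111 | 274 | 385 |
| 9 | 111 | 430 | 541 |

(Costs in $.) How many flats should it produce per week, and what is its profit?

Tabulate TR − TC: Q=0: -111; Q=1: -153; Q=2: -168; Q=3: -167; Q=4: -162; Q=5: -161; Q=6: -185; Q=7: -235; Q=8: -337; Q=9: -487.
Profit is highest at Q = 0. Equivalently, the lowest AVC in the table is 80/5 ≈ $16 at Q = 5, and P = $6 falls below it — price never covers variable cost, so the firm shuts down and loses only its fixed cost.

Q = 0 (shut down); profit = -$111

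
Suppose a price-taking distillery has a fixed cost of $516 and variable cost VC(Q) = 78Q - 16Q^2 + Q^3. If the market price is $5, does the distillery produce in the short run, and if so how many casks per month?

Shut down

From TC, MC = TC'(Q) = 78 - 32Q + 3Q^2 and AVC = VC/Q = 78 - 16Q + Q^2.
AVC hits its minimum where MC = AVC, at Q = 8, giving min AVC = 78 - 16·8 + 8^2 = $14.
Since P = $5 < min AVC = $14, price fails to cover variable cost at any output.
Shutting down limits the loss to fixed cost, $516.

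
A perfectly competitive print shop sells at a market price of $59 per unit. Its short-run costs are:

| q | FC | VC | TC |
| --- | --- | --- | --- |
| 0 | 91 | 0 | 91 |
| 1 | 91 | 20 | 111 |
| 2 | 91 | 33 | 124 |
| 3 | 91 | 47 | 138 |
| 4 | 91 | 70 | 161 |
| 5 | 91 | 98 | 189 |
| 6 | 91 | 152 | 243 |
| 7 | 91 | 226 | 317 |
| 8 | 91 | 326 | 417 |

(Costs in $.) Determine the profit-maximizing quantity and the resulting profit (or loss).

q = 6; profit = $111

Profit at each row (π = 59q − TC): q=0: -91; q=1: -52; q=2: -6; q=3: 39; q=4: 75; q=5: 106; q=6: 111; q=7: 96; q=8: 55.
Profit is maximized at q = 6. AVC there is 152/6 = $25.33 ≤ P, so producing beats shutting down (which would give -$91).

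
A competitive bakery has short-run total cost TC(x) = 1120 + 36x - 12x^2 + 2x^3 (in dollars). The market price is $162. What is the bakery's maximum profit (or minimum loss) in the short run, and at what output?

AVC = 36 - 12x + 2x^2; min AVC = $18 at x = 3. Since P = $162 ≥ min AVC, the firm produces.
With MC = 36 - 24x + 6x^2, P = MC on the upward-sloping part at x* = 7.
TR = 162·7 = 1134. TC = 1120 + 350 = 1470. Profit = 1134 − 1470 = -$336.
Shutting down would mean losing the fixed cost of $1120, so operating at a loss of $336 is better by $784.

Profit = -$336 at x = 7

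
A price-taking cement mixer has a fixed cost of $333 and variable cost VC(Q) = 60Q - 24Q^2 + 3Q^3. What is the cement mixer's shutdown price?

$12 per unit

The shutdown price is the minimum of AVC. VC = 60Q - 24Q^2 + 3Q^3, so AVC = 60 - 24Q + 3Q^2.
dAVC/dQ = -24 + 6Q = 0 gives Q = 4. min AVC = 60 - 24·4 + 3·4^2 = 12.
So the shutdown price is $12.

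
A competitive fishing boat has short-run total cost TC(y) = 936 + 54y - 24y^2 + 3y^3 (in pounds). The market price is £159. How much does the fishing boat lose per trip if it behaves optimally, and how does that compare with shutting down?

AVC = 54 - 24y + 3y^2 has its minimum £6 at y = 4; price £159 clears that bar, so the firm operates.
MC = 54 - 48y + 9y^2. Setting P = MC and taking the root on the rising branch gives y* = 7.
TR = 159·7 = 1113. TC = 936 + 231 = 1167. Profit = 1113 − 1167 = -£54.
Shutting down would mean losing the fixed cost of £936, so operating at a loss of £54 is better by £882.

Profit = -£54 at y = 7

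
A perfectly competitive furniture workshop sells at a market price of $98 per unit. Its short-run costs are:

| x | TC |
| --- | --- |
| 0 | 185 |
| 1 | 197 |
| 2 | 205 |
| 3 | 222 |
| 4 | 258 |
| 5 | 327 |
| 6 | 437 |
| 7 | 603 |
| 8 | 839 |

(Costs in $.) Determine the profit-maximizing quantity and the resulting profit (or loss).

Compute π = P·x − TC at each output: x=0: -185; x=1: -99; x=2: -9; x=3: 72; x=4: 134; x=5: 163; x=6: 151; x=7: 83; x=8: -55.
Profit is maximized at x = 5. AVC there is 142/5 = $28.40 ≤ P, so producing beats shutting down (which would give -$185).

x = 5; profit = $163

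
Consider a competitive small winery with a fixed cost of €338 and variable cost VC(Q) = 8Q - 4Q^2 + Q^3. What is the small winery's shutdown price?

€4 per unit

The shutdown price is the minimum of AVC. VC = 8Q - 4Q^2 + Q^3, so AVC = 8 - 4Q + Q^2.
At the minimum of AVC, MC = AVC. MC = 8 - 8Q + 3Q^2; setting MC = AVC gives 2Q^2 - 4Q = 0, so Q = 2. min AVC = 4.
So the shutdown price is €4.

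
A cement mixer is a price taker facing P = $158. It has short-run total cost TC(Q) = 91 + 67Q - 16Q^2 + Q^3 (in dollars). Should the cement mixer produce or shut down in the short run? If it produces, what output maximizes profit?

From TC, MC = TC'(Q) = 67 - 32Q + 3Q^2 and AVC = VC/Q = 67 - 16Q + Q^2.
AVC is minimized where dAVC/dQ = -16 + 2Q = 0, at Q = 8; min AVC = 67 - 16·8 + 8^2 = $3.
Since P = $158 ≥ min AVC = $3, price covers variable cost and the firm should produce.
P = MC gives -91 - 32Q + 3Q^2 = 0, with roots -7/3 and 13. Take the larger (rising MC): Q* = 13.
Check: AVC at Q = 13 is $28 ≤ P, so revenue covers variable cost.
Profit = P·Q − TC = 158·13 − 455 = $1599.

Produce at Q = 13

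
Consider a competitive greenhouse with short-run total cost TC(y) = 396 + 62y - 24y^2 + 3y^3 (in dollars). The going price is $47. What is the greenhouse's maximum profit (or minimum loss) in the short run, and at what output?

Profit = -$246 at y = 5

AVC = 62 - 24y + 3y^2 has its minimum $14 at y = 4; price $47 clears that bar, so the firm operates.
With MC = 62 - 48y + 9y^2, P = MC on the upward-sloping part at y* = 5.
TR = 47·5 = 235. TC = 396 + 85 = 481. Profit = 235 − 481 = -$246.
That loss of $246 beats the $396 the firm would lose by shutting down; producing recovers $150 of fixed cost.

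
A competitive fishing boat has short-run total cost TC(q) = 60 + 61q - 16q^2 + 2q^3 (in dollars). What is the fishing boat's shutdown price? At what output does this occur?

Short-run supply begins at min AVC. From VC = 61q - 16q^2 + 2q^3, AVC = 61 - 16q + 2q^2.
At the minimum of AVC, MC = AVC. MC = 61 - 32q + 6q^2; setting MC = AVC gives 4q^2 - 16q = 0, so q = 4. min AVC = 29.
So the shutdown price is $29.

$29 per unit, at q = 4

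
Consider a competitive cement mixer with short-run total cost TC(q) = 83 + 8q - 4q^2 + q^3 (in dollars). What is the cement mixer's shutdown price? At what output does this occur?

Short-run supply begins at min AVC. From VC = 8q - 4q^2 + q^3, AVC = 8 - 4q + q^2.
dAVC/dq = -4 + 2q = 0 gives q = 2. min AVC = 8 - 4·2 + 2^2 = 4.
For P < $4 the firm produces nothing.

$4 per unit, at q = 2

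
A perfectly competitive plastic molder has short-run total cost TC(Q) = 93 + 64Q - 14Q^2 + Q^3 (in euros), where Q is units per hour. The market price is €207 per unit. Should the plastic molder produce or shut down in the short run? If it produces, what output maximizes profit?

Variable cost is VC = 64Q - 14Q^2 + Q^3, so AVC = VC/Q = 64 - 14Q + Q^2 and MC = dTC/dQ = 64 - 28Q + 3Q^2.
AVC hits its minimum where MC = AVC, at Q = 7, giving min AVC = 64 - 14·7 + 7^2 = €15.
Since P = €207 ≥ min AVC = €15, price covers variable cost and the firm should produce.
Set P = MC: 207 = 64 - 28Q + 3Q^2 → -143 - 28Q + 3Q^2 = 0. The roots are Q = -11/3 and Q = 13; the profit-maximizing output is on the rising part of MC, so Q* = 13.
Check: AVC at Q = 13 is €51 ≤ P, so revenue covers variable cost.
Profit = P·Q − TC = 207·13 − 756 = €1935.

Produce at Q = 13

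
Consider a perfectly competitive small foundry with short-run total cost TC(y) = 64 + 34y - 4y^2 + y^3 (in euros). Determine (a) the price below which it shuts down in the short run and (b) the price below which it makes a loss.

Shutdown price = €30; break-even price = €50

AVC = 34 - 4y + y^2; minimized at y = 2, giving min AVC = €30. That is the shutdown price.
ATC = 64/y + 34 - 4y + y^2. Setting dATC/dy = −64/y^2 − 4 + 2y = 0 gives y = 4 (since 2·4^3 − 4·4^2 = 64).
min ATC = 64/4 + 34 − 4·4 + 4^2 = €50. That is the break-even price.
Between these two prices the firm operates at a loss; above €50 it earns a profit.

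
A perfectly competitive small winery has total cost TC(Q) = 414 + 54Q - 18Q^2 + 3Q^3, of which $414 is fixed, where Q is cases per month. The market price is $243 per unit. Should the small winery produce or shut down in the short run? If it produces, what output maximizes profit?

Variable cost is VC = 54Q - 18Q^2 + 3Q^3, so AVC = VC/Q = 54 - 18Q + 3Q^2 and MC = dTC/dQ = 54 - 36Q + 9Q^2.
The AVC parabola has its vertex at Q = 18/6 = 3, where AVC = 54 - 18·3 + 3·3^2 = $27.
Since P = $243 ≥ min AVC = $27, price covers variable cost and the firm should produce.
Solving P = MC: -189 - 36Q + 9Q^2 = 0 ⇒ Q = -3 or 7. On the upward-sloping branch, Q* = 7.
Check: AVC at Q = 7 is $75 ≤ P, so revenue covers variable cost.
Profit = P·Q − TC = 243·7 − 939 = $762.

Produce at Q = 7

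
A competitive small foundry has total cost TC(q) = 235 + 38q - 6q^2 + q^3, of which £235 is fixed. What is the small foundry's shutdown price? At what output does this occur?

The shutdown price is the minimum of AVC. VC = 38q - 6q^2 + q^3, so AVC = 38 - 6q + q^2.
dAVC/dq = -6 + 2q = 0 gives q = 3. min AVC = 38 - 6·3 + 3^2 = 29.
So the shutdown price is £29.

£29 per unit, at q = 3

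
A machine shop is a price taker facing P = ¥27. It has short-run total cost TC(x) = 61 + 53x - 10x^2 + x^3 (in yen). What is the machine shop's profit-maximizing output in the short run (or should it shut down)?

Strip out fixed cost: VC = 53x - 10x^2 + x^3. Then AVC = 53 - 10x + x^2 and MC = 53 - 20x + 3x^2.
The AVC parabola has its vertex at x = 10/2 = 5, where AVC = 53 - 10·5 + 5^2 = ¥28.
With P < min AVC (¥27 < ¥28), every unit sold adds to the loss.
Shutting down limits the loss to fixed cost, ¥61.

Shut down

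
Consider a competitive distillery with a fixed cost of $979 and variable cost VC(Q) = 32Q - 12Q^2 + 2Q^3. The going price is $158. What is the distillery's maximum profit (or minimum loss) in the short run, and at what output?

AVC = 32 - 12Q + 2Q^2 has its minimum $14 at Q = 3; price $158 clears that bar, so the firm operates.
MC = 32 - 24Q + 6Q^2. Setting P = MC and taking the root on the rising branch gives Q* = 7.
TR = 158·7 = 1106. TC = 979 + 322 = 1301. Profit = 1106 − 1301 = -$195.
That loss of $195 beats the $979 the firm would lose by shutting down; producing recovers $784 of fixed cost.

Profit = -$195 at Q = 7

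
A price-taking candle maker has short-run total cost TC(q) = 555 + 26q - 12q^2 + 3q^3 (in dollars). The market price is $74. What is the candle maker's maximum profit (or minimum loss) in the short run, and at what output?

Profit = -$363 at q = 4

AVC = 26 - 12q + 3q^2; min AVC = $14 at q = 2. Since P = $74 ≥ min AVC, the firm produces.
With MC = 26 - 24q + 9q^2, P = MC on the upward-sloping part at q* = 4.
TR = 74·4 = 296. TC = 555 + 104 = 659. Profit = 296 − 659 = -$363.
By producing, the firm covers all variable cost plus $192 of fixed cost; shutting down would lose the full $555.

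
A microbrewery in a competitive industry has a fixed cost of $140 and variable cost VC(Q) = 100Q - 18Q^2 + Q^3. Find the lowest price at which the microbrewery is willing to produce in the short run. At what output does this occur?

$19 per unit, at Q = 9

The firm shuts down when price falls below the minimum of average variable cost. AVC = VC/Q = 100 - 18Q + Q^2.
dAVC/dQ = -18 + 2Q = 0 gives Q = 9. min AVC = 100 - 18·9 + 9^2 = 19.
For P < $19 the firm produces nothing.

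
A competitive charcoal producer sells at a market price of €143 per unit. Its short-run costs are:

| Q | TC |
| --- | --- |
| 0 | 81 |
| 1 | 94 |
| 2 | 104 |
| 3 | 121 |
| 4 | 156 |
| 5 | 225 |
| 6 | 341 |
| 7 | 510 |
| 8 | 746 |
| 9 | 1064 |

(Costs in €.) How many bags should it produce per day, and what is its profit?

Q = 6; profit = €517

Profit at each row (π = 143Q − TC): Q=0: -81; Q=1: 49; Q=2: 182; Q=3: 308; Q=4: 416; Q=5: 490; Q=6: 517; Q=7: 491; Q=8: 398; Q=9: 223.
Profit is maximized at Q = 6. AVC there is 260/6 = €43.33 ≤ P, so producing beats shutting down (which would give -€81).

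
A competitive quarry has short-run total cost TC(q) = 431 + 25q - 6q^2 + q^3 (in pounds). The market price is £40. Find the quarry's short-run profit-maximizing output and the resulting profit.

Profit = -£331 at q = 5

AVC = 25 - 6q + q^2 has its minimum £16 at q = 3; price £40 clears that bar, so the firm operates.
MC = 25 - 12q + 3q^2. Setting P = MC and taking the root on the rising branch gives q* = 5.
TR = 40·5 = 200. TC = 431 + 100 = 531. Profit = 200 − 531 = -£331.
By producing, the firm covers all variable cost plus £100 of fixed cost; shutting down would lose the full £431.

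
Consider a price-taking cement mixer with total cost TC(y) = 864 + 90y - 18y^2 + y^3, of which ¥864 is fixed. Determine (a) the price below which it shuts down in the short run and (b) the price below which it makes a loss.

AVC = 90 - 18y + y^2; minimized at y = 9, giving min AVC = ¥9. That is the shutdown price.
ATC = 864/y + 90 - 18y + y^2. Setting dATC/dy = −864/y^2 − 18 + 2y = 0 gives y = 12 (since 2·12^3 − 18·12^2 = 864).
min ATC = 864/12 + 90 − 18·12 + 12^2 = ¥90. That is the break-even price.
Between these two prices the firm operates at a loss; above ¥90 it earns a profit.

Shutdown price = ¥9; break-even price = ¥90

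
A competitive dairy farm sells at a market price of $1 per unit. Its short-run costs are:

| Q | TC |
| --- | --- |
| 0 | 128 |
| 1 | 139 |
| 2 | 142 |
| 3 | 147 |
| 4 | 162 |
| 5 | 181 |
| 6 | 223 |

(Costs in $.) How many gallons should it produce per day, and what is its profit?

Compute π = P·Q − TC at each output: Q=0: -128; Q=1: -138; Q=2: -140; Q=3: -144; Q=4: -158; Q=5: -176; Q=6: -217.
Profit is highest at Q = 0. Equivalently, the lowest AVC in the table is 19/3 ≈ $6.33 at Q = 3, and P = $1 falls below it — price never covers variable cost, so the firm shuts down and loses only its fixed cost.

Q = 0 (shut down); profit = -$128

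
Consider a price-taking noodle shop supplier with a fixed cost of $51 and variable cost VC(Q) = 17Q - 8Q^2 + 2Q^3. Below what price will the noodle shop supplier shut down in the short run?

$9 per unit

The shutdown price is the minimum of AVC. VC = 17Q - 8Q^2 + 2Q^3, so AVC = 17 - 8Q + 2Q^2.
At the minimum of AVC, MC = AVC. MC = 17 - 16Q + 6Q^2; setting MC = AVC gives 4Q^2 - 8Q = 0, so Q = 2. min AVC = 9.
For P < $9 the firm produces nothing.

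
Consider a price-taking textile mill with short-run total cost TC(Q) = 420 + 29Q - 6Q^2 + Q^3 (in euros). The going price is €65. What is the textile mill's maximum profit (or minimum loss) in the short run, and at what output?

Profit = -€204 at Q = 6

AVC = 29 - 6Q + Q^2; min AVC = €20 at Q = 3. Since P = €65 ≥ min AVC, the firm produces.
MC = 29 - 12Q + 3Q^2. Setting P = MC and taking the root on the rising branch gives Q* = 6.
TR = 65·6 = 390. TC = 420 + 174 = 594. Profit = 390 − 594 = -€204.
By producing, the firm covers all variable cost plus €216 of fixed cost; shutting down would lose the full €420.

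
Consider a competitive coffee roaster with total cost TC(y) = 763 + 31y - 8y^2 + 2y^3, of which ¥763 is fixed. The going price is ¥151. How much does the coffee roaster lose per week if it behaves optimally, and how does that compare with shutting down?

Profit = -¥187 at y = 6

AVC = 31 - 8y + 2y^2 has its minimum ¥23 at y = 2; price ¥151 clears that bar, so the firm operates.
With MC = 31 - 16y + 6y^2, P = MC on the upward-sloping part at y* = 6.
TR = 151·6 = 906. TC = 763 + 330 = 1093. Profit = 906 − 1093 = -¥187.
That loss of ¥187 beats the ¥763 the firm would lose by shutting down; producing recovers ¥576 of fixed cost.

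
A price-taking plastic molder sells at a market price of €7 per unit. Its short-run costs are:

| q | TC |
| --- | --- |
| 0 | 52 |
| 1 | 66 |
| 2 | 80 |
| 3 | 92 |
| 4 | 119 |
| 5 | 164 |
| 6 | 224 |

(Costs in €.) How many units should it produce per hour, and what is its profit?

Tabulate TR − TC: q=0: -52; q=1: -59; q=2: -66; q=3: -71; q=4: -91; q=5: -129; q=6: -182.
Profit is highest at q = 0. Equivalently, the lowest AVC in the table is 40/3 ≈ €13.33 at q = 3, and P = €7 falls below it — price never covers variable cost, so the firm shuts down and loses only its fixed cost.

q = 0 (shut down); profit = -€52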